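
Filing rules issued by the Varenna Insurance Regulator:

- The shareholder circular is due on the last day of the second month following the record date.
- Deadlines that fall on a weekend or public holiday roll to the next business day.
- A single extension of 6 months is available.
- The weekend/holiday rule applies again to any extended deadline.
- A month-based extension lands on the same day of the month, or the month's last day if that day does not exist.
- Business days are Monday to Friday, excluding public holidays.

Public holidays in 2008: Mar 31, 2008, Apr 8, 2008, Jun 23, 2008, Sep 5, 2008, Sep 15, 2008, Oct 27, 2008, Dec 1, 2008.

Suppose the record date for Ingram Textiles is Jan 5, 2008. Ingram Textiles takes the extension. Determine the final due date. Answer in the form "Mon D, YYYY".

Oct 1, 2008

The second month after Jan 5, 2008 is March 2008, whose last day is Mar 31, 2008.
Mar 31, 2008 is a listed holiday; the next business day is Apr 1, 2008 (Tuesday).
Add 6 months to Apr 1, 2008: Oct 1, 2008.
Since Oct 1, 2008 is a Wednesday and not a holiday, the date is unchanged.
The final due date is Oct 1, 2008.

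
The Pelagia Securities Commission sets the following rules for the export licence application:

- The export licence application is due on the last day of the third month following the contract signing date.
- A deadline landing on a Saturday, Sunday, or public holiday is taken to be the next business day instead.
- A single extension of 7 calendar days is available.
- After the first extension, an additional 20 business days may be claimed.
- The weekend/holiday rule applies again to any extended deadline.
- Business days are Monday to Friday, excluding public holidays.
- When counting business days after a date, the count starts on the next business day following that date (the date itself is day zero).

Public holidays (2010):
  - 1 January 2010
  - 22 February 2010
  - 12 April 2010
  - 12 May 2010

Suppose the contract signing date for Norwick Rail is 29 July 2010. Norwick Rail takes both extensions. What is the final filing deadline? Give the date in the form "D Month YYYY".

The third month after 29 July 2010 is October 2010, whose last day is 31 October 2010.
Because 31 October 2010 is a Sunday, the deadline becomes 1 November 2010 (Monday).
The 7-calendar-day extension moves the deadline from 1 November 2010 to 8 November 2010.
Since 8 November 2010 is a Monday and not a holiday, the date is unchanged.
Counting 20 further business days from 8 November 2010 reaches 6 December 2010.
Since 6 December 2010 is a Monday and not a holiday, the date is unchanged.
The final due date is 6 December 2010.

6 December 2010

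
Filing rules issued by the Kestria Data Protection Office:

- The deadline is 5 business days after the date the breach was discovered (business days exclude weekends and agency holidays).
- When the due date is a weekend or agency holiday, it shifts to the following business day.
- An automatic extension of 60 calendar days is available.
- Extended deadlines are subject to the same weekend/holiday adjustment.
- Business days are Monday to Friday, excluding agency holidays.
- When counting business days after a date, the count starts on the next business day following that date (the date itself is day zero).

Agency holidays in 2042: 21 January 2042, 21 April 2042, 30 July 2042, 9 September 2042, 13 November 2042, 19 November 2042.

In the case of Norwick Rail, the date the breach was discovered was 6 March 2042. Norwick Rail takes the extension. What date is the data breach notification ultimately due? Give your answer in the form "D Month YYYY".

12 May 2042

5 business days after 6 March 2042, excluding weekends and holidays, is 13 March 2042.
Since 13 March 2042 is a Thursday and not a holiday, the date is unchanged.
The 60-calendar-day extension moves the deadline from 13 March 2042 to 12 May 2042.
12 May 2042 (Monday) is already a business day.
Final deadline: 12 May 2042.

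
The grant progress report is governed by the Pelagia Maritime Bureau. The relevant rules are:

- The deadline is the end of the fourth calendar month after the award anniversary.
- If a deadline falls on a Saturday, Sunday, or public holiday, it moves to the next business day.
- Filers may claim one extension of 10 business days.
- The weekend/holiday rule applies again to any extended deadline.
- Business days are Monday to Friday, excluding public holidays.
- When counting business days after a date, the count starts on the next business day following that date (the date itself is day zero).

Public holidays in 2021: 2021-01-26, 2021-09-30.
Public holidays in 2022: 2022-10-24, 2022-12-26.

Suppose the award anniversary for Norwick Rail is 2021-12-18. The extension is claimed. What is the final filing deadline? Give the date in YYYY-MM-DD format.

4 months after 2021-12-18 falls in April 2022; the last day of that month is 2022-04-30.
2022-04-30 is a Saturday, so it moves to the next business day, 2022-05-02 (Monday).
Applying the 10-business-day extension: 10 business days after 2022-05-02 is 2022-05-16.
Since 2022-05-16 is a Monday and not a holiday, the date is unchanged.
Final deadline: 2022-05-16.

2022-05-16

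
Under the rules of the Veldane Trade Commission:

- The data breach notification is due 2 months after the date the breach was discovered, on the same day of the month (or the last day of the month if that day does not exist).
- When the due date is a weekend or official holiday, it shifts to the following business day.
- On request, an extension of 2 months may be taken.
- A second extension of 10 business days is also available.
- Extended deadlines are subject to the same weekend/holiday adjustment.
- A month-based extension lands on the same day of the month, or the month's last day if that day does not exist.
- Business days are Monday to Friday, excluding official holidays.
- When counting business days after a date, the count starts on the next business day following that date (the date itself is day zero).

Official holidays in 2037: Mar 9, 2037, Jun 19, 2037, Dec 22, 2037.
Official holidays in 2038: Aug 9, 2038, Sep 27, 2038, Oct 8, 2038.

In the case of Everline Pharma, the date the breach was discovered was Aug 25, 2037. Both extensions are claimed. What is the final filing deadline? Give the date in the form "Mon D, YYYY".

Moving 2 months forward from Aug 25, 2037 on the corresponding day gives Oct 25, 2037.
Oct 25, 2037 is a Sunday; the next business day is Oct 26, 2037 (Monday).
Applying the 2 months extension: 2 months after Oct 26, 2037 is Dec 26, 2037.
Because Dec 26, 2037 is a Saturday, the deadline becomes Dec 28, 2037 (Monday).
The 10-business-day extension runs from Dec 28, 2037 to Jan 11, 2038.
Jan 11, 2038 (Monday) is already a business day.
Final deadline: Jan 11, 2038.

Jan 11, 2038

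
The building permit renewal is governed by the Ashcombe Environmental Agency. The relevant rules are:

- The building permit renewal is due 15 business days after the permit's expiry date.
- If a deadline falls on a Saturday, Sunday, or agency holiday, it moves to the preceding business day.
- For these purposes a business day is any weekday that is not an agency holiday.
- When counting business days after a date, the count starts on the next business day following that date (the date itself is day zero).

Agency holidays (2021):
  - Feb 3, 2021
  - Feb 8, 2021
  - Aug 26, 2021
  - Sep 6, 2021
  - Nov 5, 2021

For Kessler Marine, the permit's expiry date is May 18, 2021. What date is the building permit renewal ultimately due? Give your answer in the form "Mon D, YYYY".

Starting the day after May 18, 2021 and counting 15 business days lands on Jun 8, 2021.
Jun 8, 2021 (Tuesday) is already a business day.
Final deadline: Jun 8, 2021.

Jun 8, 2021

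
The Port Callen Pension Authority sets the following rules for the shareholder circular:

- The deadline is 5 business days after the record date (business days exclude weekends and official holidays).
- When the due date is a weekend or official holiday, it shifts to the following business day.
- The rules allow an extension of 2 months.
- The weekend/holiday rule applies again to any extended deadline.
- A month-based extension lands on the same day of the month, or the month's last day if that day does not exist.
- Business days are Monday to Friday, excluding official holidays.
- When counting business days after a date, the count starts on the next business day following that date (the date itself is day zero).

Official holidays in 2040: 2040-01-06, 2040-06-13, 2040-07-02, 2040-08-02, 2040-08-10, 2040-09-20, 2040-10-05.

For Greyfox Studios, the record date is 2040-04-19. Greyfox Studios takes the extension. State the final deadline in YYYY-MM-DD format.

2040-06-26

Counting 5 business days after 2040-04-19 (skipping weekends and listed holidays) reaches 2040-04-26.
Since 2040-04-26 is a Thursday and not a holiday, the date is unchanged.
The 2 months extension carries 2040-04-26 to 2040-06-26.
2040-06-26 (Tuesday) is already a business day.
Deadline: 2040-06-26.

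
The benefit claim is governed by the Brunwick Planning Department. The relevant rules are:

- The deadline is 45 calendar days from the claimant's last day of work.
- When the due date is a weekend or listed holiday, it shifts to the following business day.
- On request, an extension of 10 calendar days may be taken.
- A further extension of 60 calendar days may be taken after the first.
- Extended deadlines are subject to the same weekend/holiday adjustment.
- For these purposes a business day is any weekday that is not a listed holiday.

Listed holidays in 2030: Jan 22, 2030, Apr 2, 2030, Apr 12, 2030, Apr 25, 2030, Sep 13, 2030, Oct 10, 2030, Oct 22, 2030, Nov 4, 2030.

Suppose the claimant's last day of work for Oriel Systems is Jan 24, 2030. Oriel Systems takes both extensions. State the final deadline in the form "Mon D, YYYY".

Adding 45 calendar days to Jan 24, 2030 gives Mar 10, 2030.
Because Mar 10, 2030 is a Sunday, the deadline becomes Mar 11, 2030 (Monday).
The 10-calendar-day extension moves the deadline from Mar 11, 2030 to Mar 21, 2030.
Mar 21, 2030 is a Thursday and not a listed holiday, so it stands.
Applying the 60-calendar-day extension: Mar 21, 2030 + 60 days = May 20, 2030.
Since May 20, 2030 is a Monday and not a holiday, the date is unchanged.
The final due date is May 20, 2030.

May 20, 2030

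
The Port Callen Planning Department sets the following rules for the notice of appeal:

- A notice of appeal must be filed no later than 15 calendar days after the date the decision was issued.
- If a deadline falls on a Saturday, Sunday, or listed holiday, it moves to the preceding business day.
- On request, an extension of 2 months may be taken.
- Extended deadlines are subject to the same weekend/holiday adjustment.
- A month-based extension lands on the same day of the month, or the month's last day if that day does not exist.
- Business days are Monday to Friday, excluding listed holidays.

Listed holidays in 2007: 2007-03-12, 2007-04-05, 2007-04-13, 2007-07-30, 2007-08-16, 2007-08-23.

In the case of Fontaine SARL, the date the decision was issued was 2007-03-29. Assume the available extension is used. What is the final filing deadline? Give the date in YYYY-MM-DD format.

Adding 15 calendar days to 2007-03-29 gives 2007-04-13.
2007-04-13 is a listed holiday; the preceding business day is 2007-04-12 (Thursday).
Add 2 months to 2007-04-12: 2007-06-12.
2007-06-12 (Tuesday) is already a business day.
The final due date is 2007-06-12.

2007-06-12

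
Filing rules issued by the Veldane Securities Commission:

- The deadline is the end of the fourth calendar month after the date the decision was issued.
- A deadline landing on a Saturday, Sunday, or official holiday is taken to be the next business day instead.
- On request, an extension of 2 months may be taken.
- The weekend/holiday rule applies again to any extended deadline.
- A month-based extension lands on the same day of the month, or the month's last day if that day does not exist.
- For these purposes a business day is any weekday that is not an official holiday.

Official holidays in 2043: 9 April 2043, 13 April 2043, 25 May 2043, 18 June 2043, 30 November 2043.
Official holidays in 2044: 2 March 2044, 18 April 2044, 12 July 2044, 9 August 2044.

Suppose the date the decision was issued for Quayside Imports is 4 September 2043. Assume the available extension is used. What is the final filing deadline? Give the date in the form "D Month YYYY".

1 April 2044

The fourth month after 4 September 2043 is January 2044, whose last day is 31 January 2044.
Because 31 January 2044 is a Sunday, the deadline becomes 1 February 2044 (Monday).
The 2 months extension carries 1 February 2044 to 1 April 2044.
Since 1 April 2044 is a Friday and not a holiday, the date is unchanged.
So the filing is due 1 April 2044.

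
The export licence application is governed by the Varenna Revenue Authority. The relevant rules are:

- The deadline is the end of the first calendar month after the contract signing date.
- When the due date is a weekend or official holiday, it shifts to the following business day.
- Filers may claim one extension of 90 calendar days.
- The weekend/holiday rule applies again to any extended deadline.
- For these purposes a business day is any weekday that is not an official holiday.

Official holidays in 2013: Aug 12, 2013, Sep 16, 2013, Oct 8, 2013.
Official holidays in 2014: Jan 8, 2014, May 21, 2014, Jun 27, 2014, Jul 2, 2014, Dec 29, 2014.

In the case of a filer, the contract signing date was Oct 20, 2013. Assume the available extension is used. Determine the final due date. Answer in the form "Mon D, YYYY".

Mar 3, 2014

The first month after Oct 20, 2013 is November 2013, whose last day is Nov 30, 2013.
Because Nov 30, 2013 is a Saturday, the deadline becomes Dec 2, 2013 (Monday).
Applying the 90-calendar-day extension: Dec 2, 2013 + 90 days = Mar 2, 2014.
Mar 2, 2014 is a Sunday; the next business day is Mar 3, 2014 (Monday).
Deadline: Mar 3, 2014.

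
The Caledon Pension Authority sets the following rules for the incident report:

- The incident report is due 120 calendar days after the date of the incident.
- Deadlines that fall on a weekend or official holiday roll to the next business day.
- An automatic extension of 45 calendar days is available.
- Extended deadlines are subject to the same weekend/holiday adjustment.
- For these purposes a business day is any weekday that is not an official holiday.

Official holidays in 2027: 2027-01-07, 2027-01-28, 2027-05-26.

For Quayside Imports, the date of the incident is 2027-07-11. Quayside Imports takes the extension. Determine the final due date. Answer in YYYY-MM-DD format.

120 calendar days after 2027-07-11 is 2027-11-08.
2027-11-08 falls on a Monday, which is a business day, so no adjustment is needed.
Applying the 45-calendar-day extension: 2027-11-08 + 45 days = 2027-12-23.
2027-12-23 (Thursday) is already a business day.
Final deadline: 2027-12-23.

2027-12-23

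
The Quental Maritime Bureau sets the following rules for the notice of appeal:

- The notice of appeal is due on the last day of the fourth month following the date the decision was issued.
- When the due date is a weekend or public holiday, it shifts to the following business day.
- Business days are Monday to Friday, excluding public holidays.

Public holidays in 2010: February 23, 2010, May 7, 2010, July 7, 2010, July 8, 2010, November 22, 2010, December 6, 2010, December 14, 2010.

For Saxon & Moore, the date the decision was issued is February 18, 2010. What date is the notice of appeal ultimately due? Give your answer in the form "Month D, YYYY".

4 months after February 18, 2010 falls in June 2010; the last day of that month is June 30, 2010.
June 30, 2010 (Wednesday) is already a business day.
So the filing is due June 30, 2010.

June 30, 2010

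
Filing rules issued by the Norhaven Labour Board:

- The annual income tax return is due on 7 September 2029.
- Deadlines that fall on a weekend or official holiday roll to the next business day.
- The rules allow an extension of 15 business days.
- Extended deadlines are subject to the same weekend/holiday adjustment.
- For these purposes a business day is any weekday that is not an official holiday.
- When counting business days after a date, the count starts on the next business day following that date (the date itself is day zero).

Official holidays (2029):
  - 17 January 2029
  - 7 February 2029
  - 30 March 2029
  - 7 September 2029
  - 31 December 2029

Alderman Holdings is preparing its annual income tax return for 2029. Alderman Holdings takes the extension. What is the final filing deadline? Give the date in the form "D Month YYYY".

Start from the fixed due date, 7 September 2029.
7 September 2029 is a listed holiday; the next business day is 10 September 2029 (Monday).
Applying the 15-business-day extension: 15 business days after 10 September 2029 is 1 October 2029.
1 October 2029 is a Monday and not a listed holiday, so it stands.
Deadline: 1 October 2029.

1 October 2029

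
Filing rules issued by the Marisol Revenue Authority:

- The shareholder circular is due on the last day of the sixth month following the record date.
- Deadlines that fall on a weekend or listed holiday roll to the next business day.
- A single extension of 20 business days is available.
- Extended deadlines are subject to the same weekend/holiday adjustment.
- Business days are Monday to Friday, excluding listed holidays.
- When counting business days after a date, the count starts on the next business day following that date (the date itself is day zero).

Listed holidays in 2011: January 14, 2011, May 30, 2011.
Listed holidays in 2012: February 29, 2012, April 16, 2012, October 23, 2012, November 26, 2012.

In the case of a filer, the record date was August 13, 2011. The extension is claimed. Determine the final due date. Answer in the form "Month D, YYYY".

March 29, 2012

6 months after August 13, 2011 falls in February 2012; the last day of that month is February 29, 2012.
February 29, 2012 is a listed holiday; the next business day is March 1, 2012 (Thursday).
Counting 20 further business days from March 1, 2012 reaches March 29, 2012.
March 29, 2012 (Thursday) is already a business day.
Deadline: March 29, 2012.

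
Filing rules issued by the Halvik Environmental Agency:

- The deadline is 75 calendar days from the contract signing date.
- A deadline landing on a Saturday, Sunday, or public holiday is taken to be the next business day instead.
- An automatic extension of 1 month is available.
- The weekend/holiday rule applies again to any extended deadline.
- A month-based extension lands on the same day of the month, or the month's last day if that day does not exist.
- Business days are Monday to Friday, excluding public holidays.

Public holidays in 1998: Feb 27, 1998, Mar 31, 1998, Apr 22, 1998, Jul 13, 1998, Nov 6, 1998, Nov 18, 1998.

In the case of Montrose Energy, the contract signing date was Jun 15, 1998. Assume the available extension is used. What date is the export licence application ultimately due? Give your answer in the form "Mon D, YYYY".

From Jun 15, 1998, 75 calendar days later is Aug 29, 1998.
Aug 29, 1998 falls on a Saturday. Rolling to the next business day gives Aug 31, 1998, a Monday.
Add 1 month to Aug 31, 1998: Sep 30, 1998 (day 31 does not exist in September, so the month's last day is used).
Sep 30, 1998 falls on a Wednesday, which is a business day, so no adjustment is needed.
Final deadline: Sep 30, 1998.

Sep 30, 1998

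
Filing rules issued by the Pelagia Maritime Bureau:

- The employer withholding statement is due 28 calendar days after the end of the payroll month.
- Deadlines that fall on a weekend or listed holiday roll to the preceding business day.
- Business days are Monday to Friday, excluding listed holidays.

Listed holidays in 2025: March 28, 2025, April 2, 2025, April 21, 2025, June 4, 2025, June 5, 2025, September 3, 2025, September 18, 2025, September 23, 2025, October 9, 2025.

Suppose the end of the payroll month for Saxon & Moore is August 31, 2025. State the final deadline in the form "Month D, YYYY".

September 26, 2025

Adding 28 calendar days to August 31, 2025 gives September 28, 2025.
September 28, 2025 is a Sunday; the preceding business day is September 26, 2025 (Friday).
Deadline: September 26, 2025.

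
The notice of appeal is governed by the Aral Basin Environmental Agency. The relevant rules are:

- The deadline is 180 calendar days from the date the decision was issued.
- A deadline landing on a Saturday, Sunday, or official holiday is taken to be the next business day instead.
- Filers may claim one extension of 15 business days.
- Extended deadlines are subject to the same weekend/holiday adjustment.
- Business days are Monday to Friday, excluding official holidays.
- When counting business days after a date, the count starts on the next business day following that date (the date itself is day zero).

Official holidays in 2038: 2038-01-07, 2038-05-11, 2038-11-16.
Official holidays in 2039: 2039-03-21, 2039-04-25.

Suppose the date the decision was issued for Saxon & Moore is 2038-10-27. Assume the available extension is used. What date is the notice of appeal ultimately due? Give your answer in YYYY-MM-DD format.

2039-05-17

Trigger date 2038-10-27 + 180 calendar days = 2039-04-25.
2039-04-25 falls on a listed holiday. Rolling to the next business day gives 2039-04-26, a Tuesday.
The 15-business-day extension runs from 2039-04-26 to 2039-05-17.
2039-05-17 (Tuesday) is already a business day.
So the filing is due 2039-05-17.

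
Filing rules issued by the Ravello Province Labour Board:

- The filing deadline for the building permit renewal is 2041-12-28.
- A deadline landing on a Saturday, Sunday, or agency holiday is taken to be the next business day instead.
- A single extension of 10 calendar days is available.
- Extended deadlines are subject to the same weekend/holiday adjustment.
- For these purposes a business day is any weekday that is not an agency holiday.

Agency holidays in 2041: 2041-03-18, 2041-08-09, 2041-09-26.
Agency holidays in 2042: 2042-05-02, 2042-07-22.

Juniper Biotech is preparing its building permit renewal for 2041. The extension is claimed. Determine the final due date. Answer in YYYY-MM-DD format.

Start from the fixed due date, 2041-12-28.
2041-12-28 falls on a Saturday. Rolling to the next business day gives 2041-12-30, a Monday.
The 10-calendar-day extension moves the deadline from 2041-12-30 to 2042-01-09.
2042-01-09 (Thursday) is already a business day.
The final due date is 2042-01-09.

2042-01-09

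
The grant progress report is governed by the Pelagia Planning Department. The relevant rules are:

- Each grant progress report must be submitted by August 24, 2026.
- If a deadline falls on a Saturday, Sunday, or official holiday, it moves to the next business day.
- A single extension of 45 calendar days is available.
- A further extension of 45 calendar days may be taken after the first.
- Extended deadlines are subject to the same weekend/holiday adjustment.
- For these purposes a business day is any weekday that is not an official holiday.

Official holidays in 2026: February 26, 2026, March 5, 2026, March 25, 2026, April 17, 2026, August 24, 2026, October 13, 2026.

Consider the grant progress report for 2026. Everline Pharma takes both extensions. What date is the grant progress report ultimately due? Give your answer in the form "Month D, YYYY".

The stated deadline is August 24, 2026.
Because August 24, 2026 is a listed holiday, the deadline becomes August 25, 2026 (Tuesday).
Add the 45 calendar-day extension to August 25, 2026: October 9, 2026.
October 9, 2026 (Friday) is already a business day.
Applying the 45-calendar-day extension: October 9, 2026 + 45 days = November 23, 2026.
November 23, 2026 (Monday) is already a business day.
Deadline: November 23, 2026.

November 23, 2026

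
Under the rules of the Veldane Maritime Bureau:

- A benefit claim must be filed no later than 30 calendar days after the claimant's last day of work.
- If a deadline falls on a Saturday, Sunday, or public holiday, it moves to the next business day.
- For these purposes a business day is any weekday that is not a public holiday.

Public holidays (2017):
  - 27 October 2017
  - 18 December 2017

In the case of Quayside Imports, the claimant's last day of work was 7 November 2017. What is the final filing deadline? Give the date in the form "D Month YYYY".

Adding 30 calendar days to 7 November 2017 gives 7 December 2017.
7 December 2017 is a Thursday and not a listed holiday, so it stands.
So the filing is due 7 December 2017.

7 December 2017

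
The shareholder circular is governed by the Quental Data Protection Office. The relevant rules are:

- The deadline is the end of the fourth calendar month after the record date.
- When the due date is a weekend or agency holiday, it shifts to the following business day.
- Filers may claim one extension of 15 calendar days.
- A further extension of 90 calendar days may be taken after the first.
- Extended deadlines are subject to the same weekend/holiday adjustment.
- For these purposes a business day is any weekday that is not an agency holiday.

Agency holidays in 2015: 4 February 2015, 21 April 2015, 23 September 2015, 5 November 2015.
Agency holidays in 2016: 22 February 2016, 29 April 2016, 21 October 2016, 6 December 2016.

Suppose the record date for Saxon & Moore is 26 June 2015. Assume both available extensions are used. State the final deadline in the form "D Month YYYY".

15 February 2016

4 months after 26 June 2015 is October 2015; that month ends on 31 October 2015.
Because 31 October 2015 is a Saturday, the deadline becomes 2 November 2015 (Monday).
The 15-calendar-day extension moves the deadline from 2 November 2015 to 17 November 2015.
Since 17 November 2015 is a Tuesday and not a holiday, the date is unchanged.
Applying the 90-calendar-day extension: 17 November 2015 + 90 days = 15 February 2016.
15 February 2016 is a Monday and not a listed holiday, so it stands.
So the filing is due 15 February 2016.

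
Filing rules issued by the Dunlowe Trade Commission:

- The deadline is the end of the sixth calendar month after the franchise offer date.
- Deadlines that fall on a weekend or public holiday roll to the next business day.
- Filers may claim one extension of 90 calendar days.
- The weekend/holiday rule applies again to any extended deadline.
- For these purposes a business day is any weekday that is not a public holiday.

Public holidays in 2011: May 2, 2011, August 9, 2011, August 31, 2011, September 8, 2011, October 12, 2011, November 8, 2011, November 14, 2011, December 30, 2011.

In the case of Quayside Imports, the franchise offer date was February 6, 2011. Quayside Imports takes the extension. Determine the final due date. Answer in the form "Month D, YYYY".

6 months after February 6, 2011 is August 2011; that month ends on August 31, 2011.
Because August 31, 2011 is a listed holiday, the deadline becomes September 1, 2011 (Thursday).
Applying the 90-calendar-day extension: September 1, 2011 + 90 days = November 30, 2011.
November 30, 2011 falls on a Wednesday, which is a business day, so no adjustment is needed.
Deadline: November 30, 2011.

November 30, 2011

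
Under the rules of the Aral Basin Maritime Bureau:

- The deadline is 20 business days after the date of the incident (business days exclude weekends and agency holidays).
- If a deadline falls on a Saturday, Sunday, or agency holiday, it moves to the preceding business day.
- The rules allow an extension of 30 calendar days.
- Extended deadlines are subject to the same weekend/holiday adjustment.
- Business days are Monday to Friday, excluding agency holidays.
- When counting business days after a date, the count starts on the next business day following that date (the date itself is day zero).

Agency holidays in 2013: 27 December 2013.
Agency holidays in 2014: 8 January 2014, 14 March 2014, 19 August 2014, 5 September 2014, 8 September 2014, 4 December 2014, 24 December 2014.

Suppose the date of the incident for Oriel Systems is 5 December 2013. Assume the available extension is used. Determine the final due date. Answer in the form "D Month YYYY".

Counting 20 business days after 5 December 2013 (skipping weekends and listed holidays) reaches 3 January 2014.
3 January 2014 is a Friday and not a listed holiday, so it stands.
Applying the 30-calendar-day extension: 3 January 2014 + 30 days = 2 February 2014.
2 February 2014 falls on a Sunday. Rolling to the preceding business day gives 31 January 2014, a Friday.
Deadline: 31 January 2014.

31 January 2014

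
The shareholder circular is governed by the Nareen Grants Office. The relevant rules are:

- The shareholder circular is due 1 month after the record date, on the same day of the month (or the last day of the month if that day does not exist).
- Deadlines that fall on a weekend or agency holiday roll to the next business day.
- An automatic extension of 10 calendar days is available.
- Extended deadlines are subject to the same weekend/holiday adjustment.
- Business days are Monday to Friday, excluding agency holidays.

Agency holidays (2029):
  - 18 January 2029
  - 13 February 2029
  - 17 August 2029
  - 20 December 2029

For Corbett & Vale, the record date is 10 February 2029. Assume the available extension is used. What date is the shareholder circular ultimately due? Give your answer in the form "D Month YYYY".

22 March 2029

Moving 1 month forward from 10 February 2029 on the corresponding day gives 10 March 2029.
10 March 2029 falls on a Saturday. Rolling to the next business day gives 12 March 2029, a Monday.
The 10-calendar-day extension moves the deadline from 12 March 2029 to 22 March 2029.
22 March 2029 falls on a Thursday, which is a business day, so no adjustment is needed.
The final due date is 22 March 2029.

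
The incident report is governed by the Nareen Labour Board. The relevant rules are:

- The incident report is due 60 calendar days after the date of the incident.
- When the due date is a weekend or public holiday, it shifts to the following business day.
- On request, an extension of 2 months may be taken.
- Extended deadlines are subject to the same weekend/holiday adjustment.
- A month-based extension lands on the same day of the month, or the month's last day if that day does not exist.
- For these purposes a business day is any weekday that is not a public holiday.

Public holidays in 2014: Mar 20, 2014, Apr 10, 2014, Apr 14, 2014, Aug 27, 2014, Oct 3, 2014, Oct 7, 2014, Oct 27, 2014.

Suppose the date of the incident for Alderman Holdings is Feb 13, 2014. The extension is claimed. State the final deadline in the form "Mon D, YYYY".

Jun 16, 2014

Trigger date Feb 13, 2014 + 60 calendar days = Apr 14, 2014.
Apr 14, 2014 falls on a listed holiday. Rolling to the next business day gives Apr 15, 2014, a Tuesday.
Add 2 months to Apr 15, 2014: Jun 15, 2014.
Jun 15, 2014 falls on a Sunday. Rolling to the next business day gives Jun 16, 2014, a Monday.
Deadline: Jun 16, 2014.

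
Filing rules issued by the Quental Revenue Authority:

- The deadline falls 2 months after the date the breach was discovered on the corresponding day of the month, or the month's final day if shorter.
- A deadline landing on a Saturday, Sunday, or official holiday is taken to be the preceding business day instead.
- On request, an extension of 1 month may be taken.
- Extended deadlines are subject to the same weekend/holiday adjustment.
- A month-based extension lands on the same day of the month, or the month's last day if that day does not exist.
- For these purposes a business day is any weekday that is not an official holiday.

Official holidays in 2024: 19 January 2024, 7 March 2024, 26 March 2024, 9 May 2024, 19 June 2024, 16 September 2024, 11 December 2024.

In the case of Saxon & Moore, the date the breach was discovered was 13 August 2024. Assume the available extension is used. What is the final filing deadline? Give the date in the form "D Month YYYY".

2 months after 13 August 2024, on the same day of the month, is 13 October 2024.
13 October 2024 is a Sunday, so it moves to the preceding business day, 11 October 2024 (Friday).
Add 1 month to 11 October 2024: 11 November 2024.
11 November 2024 is a Monday and not a listed holiday, so it stands.
Final deadline: 11 November 2024.

11 November 2024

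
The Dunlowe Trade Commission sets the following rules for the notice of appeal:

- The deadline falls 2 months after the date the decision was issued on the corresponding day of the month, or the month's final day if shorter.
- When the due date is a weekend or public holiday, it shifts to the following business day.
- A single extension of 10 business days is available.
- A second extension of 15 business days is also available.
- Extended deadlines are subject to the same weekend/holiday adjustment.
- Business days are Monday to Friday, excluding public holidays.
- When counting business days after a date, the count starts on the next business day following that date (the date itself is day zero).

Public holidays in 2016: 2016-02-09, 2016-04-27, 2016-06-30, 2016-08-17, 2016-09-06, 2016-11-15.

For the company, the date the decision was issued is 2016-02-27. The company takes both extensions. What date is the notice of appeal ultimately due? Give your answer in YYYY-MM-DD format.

Moving 2 months forward from 2016-02-27 on the corresponding day gives 2016-04-27.
2016-04-27 is a listed holiday, so it moves to the next business day, 2016-04-28 (Thursday).
The 10-business-day extension runs from 2016-04-28 to 2016-05-12.
Since 2016-05-12 is a Thursday and not a holiday, the date is unchanged.
The 15-business-day extension runs from 2016-05-12 to 2016-06-02.
2016-06-02 is a Thursday and not a listed holiday, so it stands.
The final due date is 2016-06-02.

2016-06-02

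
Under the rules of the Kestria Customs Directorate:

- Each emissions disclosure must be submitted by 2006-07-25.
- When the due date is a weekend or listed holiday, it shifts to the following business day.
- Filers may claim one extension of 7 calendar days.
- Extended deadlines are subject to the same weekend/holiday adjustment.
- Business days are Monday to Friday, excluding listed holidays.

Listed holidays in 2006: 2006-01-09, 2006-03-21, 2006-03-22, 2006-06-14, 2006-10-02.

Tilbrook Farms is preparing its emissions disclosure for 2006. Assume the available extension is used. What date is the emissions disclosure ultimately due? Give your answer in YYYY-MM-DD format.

The statutory due date is 2006-07-25.
2006-07-25 (Tuesday) is already a business day.
The 7-calendar-day extension moves the deadline from 2006-07-25 to 2006-08-01.
2006-08-01 is a Tuesday and not a listed holiday, so it stands.
Deadline: 2006-08-01.

2006-08-01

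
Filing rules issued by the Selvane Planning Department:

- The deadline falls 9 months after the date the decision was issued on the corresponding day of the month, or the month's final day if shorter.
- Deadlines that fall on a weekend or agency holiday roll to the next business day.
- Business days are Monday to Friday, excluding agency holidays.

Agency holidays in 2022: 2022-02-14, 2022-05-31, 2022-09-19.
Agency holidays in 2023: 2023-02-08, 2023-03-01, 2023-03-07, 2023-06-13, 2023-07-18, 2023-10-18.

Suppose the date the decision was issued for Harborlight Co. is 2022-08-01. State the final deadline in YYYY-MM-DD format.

9 months from 2022-08-01 is 2023-05-01.
2023-05-01 falls on a Monday, which is a business day, so no adjustment is needed.
Deadline: 2023-05-01.

2023-05-01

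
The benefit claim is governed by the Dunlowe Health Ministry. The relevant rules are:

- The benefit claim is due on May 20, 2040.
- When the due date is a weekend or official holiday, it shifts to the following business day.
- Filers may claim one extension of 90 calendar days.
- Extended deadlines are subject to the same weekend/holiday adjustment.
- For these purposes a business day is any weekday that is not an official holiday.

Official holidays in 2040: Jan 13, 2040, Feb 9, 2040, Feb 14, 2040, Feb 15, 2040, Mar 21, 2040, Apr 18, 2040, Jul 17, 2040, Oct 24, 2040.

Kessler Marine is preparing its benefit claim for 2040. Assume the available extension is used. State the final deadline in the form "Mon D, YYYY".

The statutory due date is May 20, 2040.
May 20, 2040 is a Sunday, so it moves to the next business day, May 21, 2040 (Monday).
Applying the 90-calendar-day extension: May 21, 2040 + 90 days = Aug 19, 2040.
Because Aug 19, 2040 is a Sunday, the deadline becomes Aug 20, 2040 (Monday).
So the filing is due Aug 20, 2040.

Aug 20, 2040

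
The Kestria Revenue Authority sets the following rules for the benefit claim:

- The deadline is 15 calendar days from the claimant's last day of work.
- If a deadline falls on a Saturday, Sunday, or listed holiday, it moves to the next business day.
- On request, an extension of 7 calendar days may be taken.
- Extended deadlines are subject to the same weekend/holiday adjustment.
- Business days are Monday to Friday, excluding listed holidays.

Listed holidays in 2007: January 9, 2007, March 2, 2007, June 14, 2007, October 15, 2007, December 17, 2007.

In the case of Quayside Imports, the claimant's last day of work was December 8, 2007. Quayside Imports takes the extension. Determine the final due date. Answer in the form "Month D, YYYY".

December 31, 2007

Trigger date December 8, 2007 + 15 calendar days = December 23, 2007.
December 23, 2007 falls on a Sunday. Rolling to the next business day gives December 24, 2007, a Monday.
The 7-calendar-day extension moves the deadline from December 24, 2007 to December 31, 2007.
December 31, 2007 (Monday) is already a business day.
The final due date is December 31, 2007.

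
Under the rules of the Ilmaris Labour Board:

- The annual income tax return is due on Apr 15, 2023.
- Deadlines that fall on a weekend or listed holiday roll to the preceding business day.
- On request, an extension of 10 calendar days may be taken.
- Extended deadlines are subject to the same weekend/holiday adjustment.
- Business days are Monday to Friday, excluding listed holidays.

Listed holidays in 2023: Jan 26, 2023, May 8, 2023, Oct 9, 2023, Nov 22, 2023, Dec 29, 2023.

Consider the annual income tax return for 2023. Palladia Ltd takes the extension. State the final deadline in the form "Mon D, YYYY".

The stated deadline is Apr 15, 2023.
Apr 15, 2023 is a Saturday, so it moves to the preceding business day, Apr 14, 2023 (Friday).
With the 10-day extension, Apr 14, 2023 becomes Apr 24, 2023.
Apr 24, 2023 is a Monday and not a listed holiday, so it stands.
Deadline: Apr 24, 2023.

Apr 24, 2023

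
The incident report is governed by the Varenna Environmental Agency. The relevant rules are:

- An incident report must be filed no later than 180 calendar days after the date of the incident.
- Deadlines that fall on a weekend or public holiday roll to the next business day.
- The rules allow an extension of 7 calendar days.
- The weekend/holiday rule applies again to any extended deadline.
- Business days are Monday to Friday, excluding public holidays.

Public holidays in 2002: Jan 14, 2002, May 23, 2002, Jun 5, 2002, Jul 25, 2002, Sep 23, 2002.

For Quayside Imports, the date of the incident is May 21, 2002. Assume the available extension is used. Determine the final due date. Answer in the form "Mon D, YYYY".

Nov 25, 2002

From May 21, 2002, 180 calendar days later is Nov 17, 2002.
Nov 17, 2002 is a Sunday; the next business day is Nov 18, 2002 (Monday).
The 7-calendar-day extension moves the deadline from Nov 18, 2002 to Nov 25, 2002.
Since Nov 25, 2002 is a Monday and not a holiday, the date is unchanged.
The final due date is Nov 25, 2002.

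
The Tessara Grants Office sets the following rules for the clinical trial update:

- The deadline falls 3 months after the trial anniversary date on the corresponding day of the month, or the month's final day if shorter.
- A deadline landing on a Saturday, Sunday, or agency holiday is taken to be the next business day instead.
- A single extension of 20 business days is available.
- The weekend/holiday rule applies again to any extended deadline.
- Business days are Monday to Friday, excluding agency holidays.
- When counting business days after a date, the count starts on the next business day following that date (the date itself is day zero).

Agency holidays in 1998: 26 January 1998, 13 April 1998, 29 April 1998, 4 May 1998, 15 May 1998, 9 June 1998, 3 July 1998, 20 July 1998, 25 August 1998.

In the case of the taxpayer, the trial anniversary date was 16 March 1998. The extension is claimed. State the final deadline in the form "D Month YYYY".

3 months from 16 March 1998 is 16 June 1998.
16 June 1998 falls on a Tuesday, which is a business day, so no adjustment is needed.
The 20-business-day extension runs from 16 June 1998 to 15 July 1998.
15 July 1998 falls on a Wednesday, which is a business day, so no adjustment is needed.
Deadline: 15 July 1998.

15 July 1998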